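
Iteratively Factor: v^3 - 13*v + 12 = (v + 4)*(v^2 - 4*v + 3) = (v - 3)*(v + 4)*(v - 1)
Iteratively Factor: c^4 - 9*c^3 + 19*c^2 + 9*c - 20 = (c - 5)*(c^3 - 4*c^2 - c + 4) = (c - 5)*(c + 1)*(c^2 - 5*c + 4) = (c - 5)*(c - 4)*(c + 1)*(c - 1)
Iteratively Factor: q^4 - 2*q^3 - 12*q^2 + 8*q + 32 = (q - 2)*(q^3 - 12*q - 16) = (q - 2)*(q + 2)*(q^2 - 2*q - 8) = (q - 2)*(q + 2)^2*(q - 4)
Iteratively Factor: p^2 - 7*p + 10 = (p - 5)*(p - 2)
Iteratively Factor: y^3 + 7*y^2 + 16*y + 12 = (y + 2)*(y^2 + 5*y + 6) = (y + 2)*(y + 3)*(y + 2)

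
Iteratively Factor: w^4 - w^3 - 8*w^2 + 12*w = (w)*(w^3 - w^2 - 8*w + 12) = w*(w - 2)*(w^2 + w - 6) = w*(w - 2)^2*(w + 3)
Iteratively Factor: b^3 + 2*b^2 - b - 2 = (b - 1)*(b^2 + 3*b + 2) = (b - 1)*(b + 2)*(b + 1)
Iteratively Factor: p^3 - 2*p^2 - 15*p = (p)*(p^2 - 2*p - 15) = p*(p + 3)*(p - 5)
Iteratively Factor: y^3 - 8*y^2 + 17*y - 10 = (y - 5)*(y^2 - 3*y + 2) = (y - 5)*(y - 1)*(y - 2)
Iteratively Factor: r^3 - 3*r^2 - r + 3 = (r - 1)*(r^2 - 2*r - 3) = (r - 3)*(r - 1)*(r + 1)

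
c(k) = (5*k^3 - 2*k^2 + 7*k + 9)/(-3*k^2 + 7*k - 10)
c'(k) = (6*k - 7)*(5*k^3 - 2*k^2 + 7*k + 9)/(-3*k^2 + 7*k - 10)^2 + (15*k^2 - 4*k + 7)/(-3*k^2 + 7*k - 10)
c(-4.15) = 4.54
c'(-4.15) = -1.51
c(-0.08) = -0.80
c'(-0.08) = -1.26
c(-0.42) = -0.40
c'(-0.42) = -1.12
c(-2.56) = 2.23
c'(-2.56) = -1.38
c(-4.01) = 4.33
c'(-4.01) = -1.50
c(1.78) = -6.15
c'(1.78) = -3.52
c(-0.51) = -0.30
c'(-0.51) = -1.11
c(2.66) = -8.53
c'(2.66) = -2.07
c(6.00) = -13.93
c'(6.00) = -1.56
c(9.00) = -18.71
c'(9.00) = -1.61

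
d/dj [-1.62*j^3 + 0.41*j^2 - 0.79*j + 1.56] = -4.86*j^2 + 0.82*j - 0.79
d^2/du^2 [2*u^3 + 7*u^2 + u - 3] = 12*u + 14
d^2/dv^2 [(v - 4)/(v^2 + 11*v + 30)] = 2*((v - 4)*(2*v + 11)^2 - (3*v + 7)*(v^2 + 11*v + 30))/(v^2 + 11*v + 30)^3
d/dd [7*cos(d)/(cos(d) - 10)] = 70*sin(d)/(cos(d) - 10)^2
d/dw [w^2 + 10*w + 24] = 2*w + 10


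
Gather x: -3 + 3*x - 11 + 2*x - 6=5*x - 20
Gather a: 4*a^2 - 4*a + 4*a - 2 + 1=4*a^2 - 1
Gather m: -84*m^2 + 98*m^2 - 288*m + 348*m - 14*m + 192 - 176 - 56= 14*m^2 + 46*m - 40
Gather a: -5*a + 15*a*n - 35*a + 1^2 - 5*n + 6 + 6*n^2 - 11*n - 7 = a*(15*n - 40) + 6*n^2 - 16*n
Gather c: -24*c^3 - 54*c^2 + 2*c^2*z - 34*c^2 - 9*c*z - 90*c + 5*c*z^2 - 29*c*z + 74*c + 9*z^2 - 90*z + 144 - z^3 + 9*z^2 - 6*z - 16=-24*c^3 + c^2*(2*z - 88) + c*(5*z^2 - 38*z - 16) - z^3 + 18*z^2 - 96*z + 128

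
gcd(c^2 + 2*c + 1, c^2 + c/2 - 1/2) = c + 1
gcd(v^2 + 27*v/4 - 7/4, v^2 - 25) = 1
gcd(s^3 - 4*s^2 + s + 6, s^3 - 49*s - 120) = 1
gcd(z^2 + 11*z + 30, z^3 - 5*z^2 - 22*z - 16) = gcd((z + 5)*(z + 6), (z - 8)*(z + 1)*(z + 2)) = 1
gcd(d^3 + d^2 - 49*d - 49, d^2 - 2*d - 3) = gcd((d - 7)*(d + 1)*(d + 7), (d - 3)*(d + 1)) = d + 1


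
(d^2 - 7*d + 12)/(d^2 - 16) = (d - 3)/(d + 4)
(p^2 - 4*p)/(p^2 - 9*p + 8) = p*(p - 4)/(p^2 - 9*p + 8)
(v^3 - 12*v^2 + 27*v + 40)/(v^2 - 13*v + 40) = v + 1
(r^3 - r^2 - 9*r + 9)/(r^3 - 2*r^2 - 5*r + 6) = (r + 3)/(r + 2)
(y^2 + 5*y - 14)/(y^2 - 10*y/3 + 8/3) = 3*(y + 7)/(3*y - 4)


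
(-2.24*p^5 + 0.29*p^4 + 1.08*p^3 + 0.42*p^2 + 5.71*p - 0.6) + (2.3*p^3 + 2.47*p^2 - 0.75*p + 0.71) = -2.24*p^5 + 0.29*p^4 + 3.38*p^3 + 2.89*p^2 + 4.96*p + 0.11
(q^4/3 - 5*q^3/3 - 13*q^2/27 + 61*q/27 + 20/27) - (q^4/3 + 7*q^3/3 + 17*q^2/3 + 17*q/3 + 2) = -4*q^3 - 166*q^2/27 - 92*q/27 - 34/27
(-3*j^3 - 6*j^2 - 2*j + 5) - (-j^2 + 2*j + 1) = -3*j^3 - 5*j^2 - 4*j + 4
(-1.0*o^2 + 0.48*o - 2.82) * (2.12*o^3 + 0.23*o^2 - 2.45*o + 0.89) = -2.12*o^5 + 0.7876*o^4 - 3.418*o^3 - 2.7146*o^2 + 7.3362*o - 2.5098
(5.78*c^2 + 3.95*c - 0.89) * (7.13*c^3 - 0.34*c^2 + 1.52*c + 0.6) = 41.2114*c^5 + 26.1983*c^4 + 1.0969*c^3 + 9.7746*c^2 + 1.0172*c - 0.534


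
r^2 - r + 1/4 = (r - 1/2)^2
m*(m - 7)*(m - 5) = m^3 - 12*m^2 + 35*m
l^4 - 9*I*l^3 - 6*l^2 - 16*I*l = l*(l - 8*I)*(l - 2*I)*(l + I)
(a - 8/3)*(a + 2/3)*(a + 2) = a^3 - 52*a/9 - 32/9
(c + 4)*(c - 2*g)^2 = c^3 - 4*c^2*g + 4*c^2 + 4*c*g^2 - 16*c*g + 16*g^2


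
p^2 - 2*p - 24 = (p - 6)*(p + 4)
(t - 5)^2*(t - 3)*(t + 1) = t^4 - 12*t^3 + 42*t^2 - 20*t - 75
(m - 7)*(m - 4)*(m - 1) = m^3 - 12*m^2 + 39*m - 28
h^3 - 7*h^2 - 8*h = h*(h - 8)*(h + 1)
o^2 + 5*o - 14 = (o - 2)*(o + 7)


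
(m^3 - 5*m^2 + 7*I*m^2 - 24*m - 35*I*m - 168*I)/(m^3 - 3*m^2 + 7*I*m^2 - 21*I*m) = (m^2 - 5*m - 24)/(m*(m - 3))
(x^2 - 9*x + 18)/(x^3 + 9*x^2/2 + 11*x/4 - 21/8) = 8*(x^2 - 9*x + 18)/(8*x^3 + 36*x^2 + 22*x - 21)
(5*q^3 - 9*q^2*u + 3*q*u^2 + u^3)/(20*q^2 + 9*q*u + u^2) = (q^2 - 2*q*u + u^2)/(4*q + u)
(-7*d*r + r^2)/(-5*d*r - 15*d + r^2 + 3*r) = r*(7*d - r)/(5*d*r + 15*d - r^2 - 3*r)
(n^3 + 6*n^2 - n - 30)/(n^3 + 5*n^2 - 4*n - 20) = (n + 3)/(n + 2)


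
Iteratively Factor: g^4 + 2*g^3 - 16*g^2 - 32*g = (g + 2)*(g^3 - 16*g) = g*(g + 2)*(g^2 - 16) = g*(g + 2)*(g + 4)*(g - 4)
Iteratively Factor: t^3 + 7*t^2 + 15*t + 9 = (t + 3)*(t^2 + 4*t + 3) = (t + 3)^2*(t + 1)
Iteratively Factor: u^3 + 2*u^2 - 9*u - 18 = (u + 2)*(u^2 - 9) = (u - 3)*(u + 2)*(u + 3)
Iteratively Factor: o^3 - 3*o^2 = (o)*(o^2 - 3*o) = o^2*(o - 3)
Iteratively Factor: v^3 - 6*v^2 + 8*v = (v - 2)*(v^2 - 4*v) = (v - 4)*(v - 2)*(v)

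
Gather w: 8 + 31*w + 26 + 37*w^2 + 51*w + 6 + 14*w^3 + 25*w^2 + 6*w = 14*w^3 + 62*w^2 + 88*w + 40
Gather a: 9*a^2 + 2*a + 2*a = 9*a^2 + 4*a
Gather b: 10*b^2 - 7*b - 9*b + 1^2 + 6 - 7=10*b^2 - 16*b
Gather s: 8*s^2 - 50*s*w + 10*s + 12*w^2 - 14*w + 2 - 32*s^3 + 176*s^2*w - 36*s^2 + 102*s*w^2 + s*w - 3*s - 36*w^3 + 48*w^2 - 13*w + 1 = -32*s^3 + s^2*(176*w - 28) + s*(102*w^2 - 49*w + 7) - 36*w^3 + 60*w^2 - 27*w + 3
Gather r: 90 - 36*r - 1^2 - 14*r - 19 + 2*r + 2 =72 - 48*r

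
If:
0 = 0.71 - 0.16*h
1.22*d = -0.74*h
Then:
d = -2.69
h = 4.44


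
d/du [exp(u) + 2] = exp(u)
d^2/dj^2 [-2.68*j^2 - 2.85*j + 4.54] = -5.36000000000000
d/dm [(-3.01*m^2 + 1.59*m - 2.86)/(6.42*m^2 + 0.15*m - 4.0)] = (-10.6593*m^2 + 60.8024*m - 5.931)/(41.2164*m^4 + 1.926*m^3 - 51.3375*m^2 - 1.2*m + 16.0)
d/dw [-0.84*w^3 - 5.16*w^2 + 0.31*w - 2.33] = -2.52*w^2 - 10.32*w + 0.31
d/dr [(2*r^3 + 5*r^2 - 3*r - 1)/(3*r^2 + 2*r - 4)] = (6*r^4 + 8*r^3 - 5*r^2 - 34*r + 14)/(9*r^4 + 12*r^3 - 20*r^2 - 16*r + 16)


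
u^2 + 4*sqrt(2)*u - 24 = (u - 2*sqrt(2))*(u + 6*sqrt(2))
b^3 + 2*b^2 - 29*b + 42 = (b - 3)*(b - 2)*(b + 7)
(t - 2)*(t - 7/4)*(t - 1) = t^3 - 19*t^2/4 + 29*t/4 - 7/2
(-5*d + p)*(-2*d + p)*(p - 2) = 10*d^2*p - 20*d^2 - 7*d*p^2 + 14*d*p + p^3 - 2*p^2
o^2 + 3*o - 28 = (o - 4)*(o + 7)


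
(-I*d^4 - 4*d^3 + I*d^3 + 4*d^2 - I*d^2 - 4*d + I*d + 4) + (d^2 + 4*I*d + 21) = -I*d^4 - 4*d^3 + I*d^3 + 5*d^2 - I*d^2 - 4*d + 5*I*d + 25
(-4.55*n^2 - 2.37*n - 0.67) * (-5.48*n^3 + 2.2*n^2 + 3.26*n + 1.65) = 24.934*n^5 + 2.9776*n^4 - 16.3754*n^3 - 16.7077*n^2 - 6.0947*n - 1.1055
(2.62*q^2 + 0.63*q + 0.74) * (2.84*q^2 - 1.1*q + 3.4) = 7.4408*q^4 - 1.0928*q^3 + 10.3166*q^2 + 1.328*q + 2.516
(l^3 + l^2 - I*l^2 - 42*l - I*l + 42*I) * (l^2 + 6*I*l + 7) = l^5 + l^4 + 5*I*l^4 - 29*l^3 + 5*I*l^3 + 13*l^2 - 217*I*l^2 - 546*l - 7*I*l + 294*I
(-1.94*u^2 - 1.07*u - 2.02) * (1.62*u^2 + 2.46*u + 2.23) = -3.1428*u^4 - 6.5058*u^3 - 10.2308*u^2 - 7.3553*u - 4.5046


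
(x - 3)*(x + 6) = x^2 + 3*x - 18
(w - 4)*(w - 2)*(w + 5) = w^3 - w^2 - 22*w + 40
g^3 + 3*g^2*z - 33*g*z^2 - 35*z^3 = (g - 5*z)*(g + z)*(g + 7*z)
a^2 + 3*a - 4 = (a - 1)*(a + 4)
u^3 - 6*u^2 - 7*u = u*(u - 7)*(u + 1)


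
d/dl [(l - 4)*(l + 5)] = 2*l + 1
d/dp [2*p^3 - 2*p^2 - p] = 6*p^2 - 4*p - 1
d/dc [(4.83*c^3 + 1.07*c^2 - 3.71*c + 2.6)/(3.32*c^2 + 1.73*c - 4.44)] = (16.0356*c^4 + 16.7118*c^3 - 50.1673*c^2 - 26.7656*c + 11.9744)/(11.0224*c^4 + 11.4872*c^3 - 26.4887*c^2 - 15.3624*c + 19.7136)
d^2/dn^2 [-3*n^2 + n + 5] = -6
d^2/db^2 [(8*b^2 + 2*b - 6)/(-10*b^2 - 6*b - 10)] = 14*(5*b^3 + 75*b^2 + 30*b - 19)/(125*b^6 + 225*b^5 + 510*b^4 + 477*b^3 + 510*b^2 + 225*b + 125)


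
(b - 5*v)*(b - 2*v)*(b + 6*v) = b^3 - b^2*v - 32*b*v^2 + 60*v^3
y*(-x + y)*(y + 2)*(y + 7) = -x*y^3 - 9*x*y^2 - 14*x*y + y^4 + 9*y^3 + 14*y^2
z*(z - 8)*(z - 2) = z^3 - 10*z^2 + 16*z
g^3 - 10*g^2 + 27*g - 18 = (g - 6)*(g - 3)*(g - 1)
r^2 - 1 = (r - 1)*(r + 1)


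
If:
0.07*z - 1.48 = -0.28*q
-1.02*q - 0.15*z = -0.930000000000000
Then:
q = -5.34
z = 42.49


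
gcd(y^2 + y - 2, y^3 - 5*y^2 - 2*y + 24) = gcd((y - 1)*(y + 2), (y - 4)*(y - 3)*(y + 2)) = y + 2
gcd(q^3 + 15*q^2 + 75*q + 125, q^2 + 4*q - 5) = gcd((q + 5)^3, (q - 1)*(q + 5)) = q + 5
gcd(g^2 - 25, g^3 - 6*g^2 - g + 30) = g - 5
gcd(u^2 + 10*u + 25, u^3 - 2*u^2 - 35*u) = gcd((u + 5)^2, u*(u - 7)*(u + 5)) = u + 5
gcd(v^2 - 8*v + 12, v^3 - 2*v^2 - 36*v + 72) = v^2 - 8*v + 12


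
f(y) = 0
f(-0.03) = 0.00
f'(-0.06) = 0.00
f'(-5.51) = 0.00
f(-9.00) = 0.00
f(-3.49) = 0.00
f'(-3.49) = 0.00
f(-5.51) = 0.00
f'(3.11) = 0.00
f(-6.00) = 0.00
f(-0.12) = 0.00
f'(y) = 0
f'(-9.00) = 0.00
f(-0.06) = 0.00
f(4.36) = 0.00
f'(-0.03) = 0.00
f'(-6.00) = 0.00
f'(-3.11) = 0.00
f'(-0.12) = 0.00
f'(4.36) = 0.00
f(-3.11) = 0.00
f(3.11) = 0.00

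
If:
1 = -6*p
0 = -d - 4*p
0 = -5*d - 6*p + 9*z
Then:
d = 2/3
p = -1/6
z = 7/27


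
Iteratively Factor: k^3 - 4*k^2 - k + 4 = (k + 1)*(k^2 - 5*k + 4) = (k - 4)*(k + 1)*(k - 1)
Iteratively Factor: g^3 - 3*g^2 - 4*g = (g + 1)*(g^2 - 4*g) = (g - 4)*(g + 1)*(g)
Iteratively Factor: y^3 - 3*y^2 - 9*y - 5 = (y - 5)*(y^2 + 2*y + 1) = (y - 5)*(y + 1)*(y + 1)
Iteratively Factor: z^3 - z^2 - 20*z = (z)*(z^2 - z - 20) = z*(z - 5)*(z + 4)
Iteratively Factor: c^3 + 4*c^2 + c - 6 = (c + 2)*(c^2 + 2*c - 3) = (c + 2)*(c + 3)*(c - 1)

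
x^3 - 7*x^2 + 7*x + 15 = (x - 5)*(x - 3)*(x + 1)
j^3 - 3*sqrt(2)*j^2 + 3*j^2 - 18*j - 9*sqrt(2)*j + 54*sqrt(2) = (j - 3)*(j + 6)*(j - 3*sqrt(2))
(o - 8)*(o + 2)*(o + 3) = o^3 - 3*o^2 - 34*o - 48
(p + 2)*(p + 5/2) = p^2 + 9*p/2 + 5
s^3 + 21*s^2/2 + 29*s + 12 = (s + 1/2)*(s + 4)*(s + 6)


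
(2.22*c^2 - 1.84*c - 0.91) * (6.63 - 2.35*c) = -5.217*c^3 + 19.0426*c^2 - 10.0607*c - 6.0333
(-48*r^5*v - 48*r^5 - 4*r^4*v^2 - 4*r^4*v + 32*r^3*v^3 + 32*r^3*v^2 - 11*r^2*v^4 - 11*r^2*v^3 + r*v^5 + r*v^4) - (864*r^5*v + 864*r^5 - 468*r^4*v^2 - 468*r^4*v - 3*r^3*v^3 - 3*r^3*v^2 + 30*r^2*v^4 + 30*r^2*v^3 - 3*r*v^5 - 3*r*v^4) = -912*r^5*v - 912*r^5 + 464*r^4*v^2 + 464*r^4*v + 35*r^3*v^3 + 35*r^3*v^2 - 41*r^2*v^4 - 41*r^2*v^3 + 4*r*v^5 + 4*r*v^4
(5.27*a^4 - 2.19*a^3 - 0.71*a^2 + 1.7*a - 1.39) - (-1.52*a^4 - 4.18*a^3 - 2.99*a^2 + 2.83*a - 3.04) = 6.79*a^4 + 1.99*a^3 + 2.28*a^2 - 1.13*a + 1.65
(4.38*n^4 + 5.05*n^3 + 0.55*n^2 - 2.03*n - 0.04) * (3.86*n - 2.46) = 16.9068*n^5 + 8.7182*n^4 - 10.3*n^3 - 9.1888*n^2 + 4.8394*n + 0.0984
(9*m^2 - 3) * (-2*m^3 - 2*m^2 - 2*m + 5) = -18*m^5 - 18*m^4 - 12*m^3 + 51*m^2 + 6*m - 15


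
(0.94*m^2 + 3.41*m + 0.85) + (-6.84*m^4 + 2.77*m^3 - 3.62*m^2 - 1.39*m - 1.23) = -6.84*m^4 + 2.77*m^3 - 2.68*m^2 + 2.02*m - 0.38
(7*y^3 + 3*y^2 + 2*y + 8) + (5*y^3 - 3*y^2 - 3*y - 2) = 12*y^3 - y + 6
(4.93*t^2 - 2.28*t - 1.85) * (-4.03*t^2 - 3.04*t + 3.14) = -19.8679*t^4 - 5.7988*t^3 + 29.8669*t^2 - 1.5352*t - 5.809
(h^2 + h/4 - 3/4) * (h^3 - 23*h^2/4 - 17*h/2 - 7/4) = h^5 - 11*h^4/2 - 171*h^3/16 + 7*h^2/16 + 95*h/16 + 21/16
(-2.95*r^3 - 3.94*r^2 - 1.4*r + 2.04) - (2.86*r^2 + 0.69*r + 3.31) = -2.95*r^3 - 6.8*r^2 - 2.09*r - 1.27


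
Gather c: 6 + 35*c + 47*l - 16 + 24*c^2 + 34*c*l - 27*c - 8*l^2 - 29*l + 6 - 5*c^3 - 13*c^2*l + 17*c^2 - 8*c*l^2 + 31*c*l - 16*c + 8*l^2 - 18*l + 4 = -5*c^3 + c^2*(41 - 13*l) + c*(-8*l^2 + 65*l - 8)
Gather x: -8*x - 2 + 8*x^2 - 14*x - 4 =8*x^2 - 22*x - 6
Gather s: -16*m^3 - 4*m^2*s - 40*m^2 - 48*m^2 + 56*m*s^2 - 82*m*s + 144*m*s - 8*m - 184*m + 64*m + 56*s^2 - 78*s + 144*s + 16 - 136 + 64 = -16*m^3 - 88*m^2 - 128*m + s^2*(56*m + 56) + s*(-4*m^2 + 62*m + 66) - 56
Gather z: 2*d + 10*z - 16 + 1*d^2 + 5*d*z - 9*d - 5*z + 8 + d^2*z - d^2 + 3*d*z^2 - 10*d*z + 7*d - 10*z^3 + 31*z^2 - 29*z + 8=-10*z^3 + z^2*(3*d + 31) + z*(d^2 - 5*d - 24)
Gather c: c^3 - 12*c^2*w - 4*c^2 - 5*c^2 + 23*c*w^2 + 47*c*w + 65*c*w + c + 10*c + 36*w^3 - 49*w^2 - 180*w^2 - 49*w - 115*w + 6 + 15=c^3 + c^2*(-12*w - 9) + c*(23*w^2 + 112*w + 11) + 36*w^3 - 229*w^2 - 164*w + 21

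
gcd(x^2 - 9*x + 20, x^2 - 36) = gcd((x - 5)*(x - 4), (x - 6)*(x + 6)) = 1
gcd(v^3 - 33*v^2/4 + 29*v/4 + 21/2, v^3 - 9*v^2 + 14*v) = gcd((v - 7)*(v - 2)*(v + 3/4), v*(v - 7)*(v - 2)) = v^2 - 9*v + 14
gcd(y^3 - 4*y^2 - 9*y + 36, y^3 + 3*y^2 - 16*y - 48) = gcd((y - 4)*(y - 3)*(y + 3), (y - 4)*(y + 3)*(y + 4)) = y^2 - y - 12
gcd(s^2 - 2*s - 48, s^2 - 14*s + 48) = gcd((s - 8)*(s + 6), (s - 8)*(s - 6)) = s - 8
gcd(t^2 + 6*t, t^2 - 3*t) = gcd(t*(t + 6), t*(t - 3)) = t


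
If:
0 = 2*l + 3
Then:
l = -3/2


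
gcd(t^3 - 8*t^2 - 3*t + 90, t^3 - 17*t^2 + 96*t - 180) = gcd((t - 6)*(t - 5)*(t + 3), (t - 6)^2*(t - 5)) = t^2 - 11*t + 30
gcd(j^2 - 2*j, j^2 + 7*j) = j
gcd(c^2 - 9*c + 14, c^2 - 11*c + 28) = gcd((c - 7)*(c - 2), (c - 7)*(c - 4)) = c - 7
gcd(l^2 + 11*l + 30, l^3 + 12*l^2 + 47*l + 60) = l + 5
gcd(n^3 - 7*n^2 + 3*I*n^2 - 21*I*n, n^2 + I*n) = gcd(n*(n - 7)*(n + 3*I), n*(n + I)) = n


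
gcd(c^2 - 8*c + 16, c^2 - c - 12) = c - 4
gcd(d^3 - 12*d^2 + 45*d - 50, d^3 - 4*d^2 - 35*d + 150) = d^2 - 10*d + 25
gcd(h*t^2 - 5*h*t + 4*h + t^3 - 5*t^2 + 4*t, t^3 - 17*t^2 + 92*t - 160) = t - 4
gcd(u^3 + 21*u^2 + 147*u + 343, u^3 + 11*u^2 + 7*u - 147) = u^2 + 14*u + 49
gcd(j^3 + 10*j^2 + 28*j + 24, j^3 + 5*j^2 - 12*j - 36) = j^2 + 8*j + 12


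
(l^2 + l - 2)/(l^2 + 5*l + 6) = (l - 1)/(l + 3)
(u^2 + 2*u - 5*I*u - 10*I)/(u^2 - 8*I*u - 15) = (u + 2)/(u - 3*I)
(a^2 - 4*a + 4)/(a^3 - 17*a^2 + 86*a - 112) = (a - 2)/(a^2 - 15*a + 56)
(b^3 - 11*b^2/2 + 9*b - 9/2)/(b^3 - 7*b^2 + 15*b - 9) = (b - 3/2)/(b - 3)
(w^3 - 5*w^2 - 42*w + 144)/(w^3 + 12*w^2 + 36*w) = (w^2 - 11*w + 24)/(w*(w + 6))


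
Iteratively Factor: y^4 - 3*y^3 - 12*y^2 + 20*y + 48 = (y + 2)*(y^3 - 5*y^2 - 2*y + 24) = (y - 4)*(y + 2)*(y^2 - y - 6) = (y - 4)*(y - 3)*(y + 2)*(y + 2)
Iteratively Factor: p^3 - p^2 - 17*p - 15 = (p + 3)*(p^2 - 4*p - 5) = (p + 1)*(p + 3)*(p - 5)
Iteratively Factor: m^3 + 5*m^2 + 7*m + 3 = (m + 3)*(m^2 + 2*m + 1) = (m + 1)*(m + 3)*(m + 1)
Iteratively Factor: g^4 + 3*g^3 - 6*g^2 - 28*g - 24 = (g + 2)*(g^3 + g^2 - 8*g - 12) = (g + 2)^2*(g^2 - g - 6) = (g - 3)*(g + 2)^2*(g + 2)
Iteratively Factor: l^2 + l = (l + 1)*(l)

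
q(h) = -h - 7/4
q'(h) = -1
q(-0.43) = -1.32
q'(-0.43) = -1.00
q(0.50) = -2.25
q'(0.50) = -1.00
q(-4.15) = 2.40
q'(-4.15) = -1.00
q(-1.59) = -0.16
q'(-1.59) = -1.00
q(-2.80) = 1.05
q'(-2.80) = -1.00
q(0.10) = -1.85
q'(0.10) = -1.00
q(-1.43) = -0.32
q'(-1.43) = -1.00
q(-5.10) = 3.35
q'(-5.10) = -1.00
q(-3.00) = 1.25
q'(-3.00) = -1.00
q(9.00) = -10.75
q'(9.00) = -1.00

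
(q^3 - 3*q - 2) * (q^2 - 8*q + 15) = q^5 - 8*q^4 + 12*q^3 + 22*q^2 - 29*q - 30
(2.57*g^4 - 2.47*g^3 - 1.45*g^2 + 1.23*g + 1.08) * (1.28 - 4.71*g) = -12.1047*g^5 + 14.9233*g^4 + 3.6679*g^3 - 7.6493*g^2 - 3.5124*g + 1.3824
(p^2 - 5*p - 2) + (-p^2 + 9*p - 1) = 4*p - 3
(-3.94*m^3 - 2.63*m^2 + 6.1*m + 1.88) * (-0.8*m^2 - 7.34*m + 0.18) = 3.152*m^5 + 31.0236*m^4 + 13.715*m^3 - 46.7514*m^2 - 12.7012*m + 0.3384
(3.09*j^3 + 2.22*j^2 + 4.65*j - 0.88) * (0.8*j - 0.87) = 2.472*j^4 - 0.9123*j^3 + 1.7886*j^2 - 4.7495*j + 0.7656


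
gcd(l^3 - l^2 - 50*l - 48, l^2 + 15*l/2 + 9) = l + 6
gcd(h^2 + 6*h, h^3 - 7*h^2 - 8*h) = h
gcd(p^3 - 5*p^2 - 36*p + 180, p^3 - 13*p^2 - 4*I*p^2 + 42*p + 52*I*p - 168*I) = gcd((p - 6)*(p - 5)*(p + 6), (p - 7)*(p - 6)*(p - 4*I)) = p - 6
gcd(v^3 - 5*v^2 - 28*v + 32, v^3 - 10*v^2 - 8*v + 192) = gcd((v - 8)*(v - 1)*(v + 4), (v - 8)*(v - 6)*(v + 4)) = v^2 - 4*v - 32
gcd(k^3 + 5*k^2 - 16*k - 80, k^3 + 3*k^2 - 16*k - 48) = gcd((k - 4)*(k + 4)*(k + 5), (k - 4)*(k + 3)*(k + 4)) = k^2 - 16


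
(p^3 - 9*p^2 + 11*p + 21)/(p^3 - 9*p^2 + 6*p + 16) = (p^2 - 10*p + 21)/(p^2 - 10*p + 16)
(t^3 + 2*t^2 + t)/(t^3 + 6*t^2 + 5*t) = (t + 1)/(t + 5)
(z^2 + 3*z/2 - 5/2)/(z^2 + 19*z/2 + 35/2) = (z - 1)/(z + 7)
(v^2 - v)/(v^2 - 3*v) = (v - 1)/(v - 3)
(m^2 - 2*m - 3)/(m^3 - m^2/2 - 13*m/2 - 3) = 2*(m + 1)/(2*m^2 + 5*m + 2)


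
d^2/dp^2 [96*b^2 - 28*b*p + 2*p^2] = 4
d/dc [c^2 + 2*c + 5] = 2*c + 2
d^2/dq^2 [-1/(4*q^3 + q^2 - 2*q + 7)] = 2*((12*q + 1)*(4*q^3 + q^2 - 2*q + 7) - 4*(6*q^2 + q - 1)^2)/(4*q^3 + q^2 - 2*q + 7)^3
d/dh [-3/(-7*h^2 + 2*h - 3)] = 6*(1 - 7*h)/(7*h^2 - 2*h + 3)^2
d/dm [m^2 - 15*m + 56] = 2*m - 15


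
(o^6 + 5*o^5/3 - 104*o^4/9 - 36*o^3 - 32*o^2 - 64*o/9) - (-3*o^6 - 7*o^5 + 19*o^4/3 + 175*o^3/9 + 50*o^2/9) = 4*o^6 + 26*o^5/3 - 161*o^4/9 - 499*o^3/9 - 338*o^2/9 - 64*o/9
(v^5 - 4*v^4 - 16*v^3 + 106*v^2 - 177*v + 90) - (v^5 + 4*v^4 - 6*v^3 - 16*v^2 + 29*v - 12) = -8*v^4 - 10*v^3 + 122*v^2 - 206*v + 102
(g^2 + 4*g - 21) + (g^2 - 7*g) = 2*g^2 - 3*g - 21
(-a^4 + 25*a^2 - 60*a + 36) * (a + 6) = -a^5 - 6*a^4 + 25*a^3 + 90*a^2 - 324*a + 216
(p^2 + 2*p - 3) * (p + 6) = p^3 + 8*p^2 + 9*p - 18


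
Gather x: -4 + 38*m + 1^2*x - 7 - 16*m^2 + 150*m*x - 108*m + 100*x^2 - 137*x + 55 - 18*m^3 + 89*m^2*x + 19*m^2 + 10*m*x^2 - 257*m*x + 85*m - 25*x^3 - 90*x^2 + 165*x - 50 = -18*m^3 + 3*m^2 + 15*m - 25*x^3 + x^2*(10*m + 10) + x*(89*m^2 - 107*m + 29) - 6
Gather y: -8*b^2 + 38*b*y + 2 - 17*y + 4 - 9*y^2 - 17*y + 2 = -8*b^2 - 9*y^2 + y*(38*b - 34) + 8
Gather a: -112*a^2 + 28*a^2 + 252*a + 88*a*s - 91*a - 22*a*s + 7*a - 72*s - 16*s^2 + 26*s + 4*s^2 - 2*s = -84*a^2 + a*(66*s + 168) - 12*s^2 - 48*s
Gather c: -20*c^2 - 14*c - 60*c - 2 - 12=-20*c^2 - 74*c - 14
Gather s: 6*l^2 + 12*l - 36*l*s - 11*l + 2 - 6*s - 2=6*l^2 + l + s*(-36*l - 6)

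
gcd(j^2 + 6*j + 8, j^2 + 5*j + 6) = j + 2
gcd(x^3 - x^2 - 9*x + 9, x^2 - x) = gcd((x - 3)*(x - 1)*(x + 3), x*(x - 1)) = x - 1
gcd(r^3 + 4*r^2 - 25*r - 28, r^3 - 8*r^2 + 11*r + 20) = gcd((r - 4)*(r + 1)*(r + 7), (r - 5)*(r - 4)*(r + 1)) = r^2 - 3*r - 4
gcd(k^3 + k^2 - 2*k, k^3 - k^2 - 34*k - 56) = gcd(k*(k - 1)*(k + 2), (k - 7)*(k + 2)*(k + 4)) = k + 2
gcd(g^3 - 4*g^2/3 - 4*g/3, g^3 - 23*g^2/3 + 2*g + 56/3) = g - 2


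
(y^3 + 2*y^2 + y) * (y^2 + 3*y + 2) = y^5 + 5*y^4 + 9*y^3 + 7*y^2 + 2*y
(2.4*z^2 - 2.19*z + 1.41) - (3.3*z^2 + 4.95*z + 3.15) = -0.9*z^2 - 7.14*z - 1.74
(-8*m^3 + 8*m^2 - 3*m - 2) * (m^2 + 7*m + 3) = -8*m^5 - 48*m^4 + 29*m^3 + m^2 - 23*m - 6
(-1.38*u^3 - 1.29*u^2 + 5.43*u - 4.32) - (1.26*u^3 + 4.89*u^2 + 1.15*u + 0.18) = -2.64*u^3 - 6.18*u^2 + 4.28*u - 4.5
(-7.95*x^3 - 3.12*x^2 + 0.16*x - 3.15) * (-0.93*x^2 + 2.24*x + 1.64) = 7.3935*x^5 - 14.9064*x^4 - 20.1756*x^3 - 1.8289*x^2 - 6.7936*x - 5.166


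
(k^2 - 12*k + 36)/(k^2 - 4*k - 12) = (k - 6)/(k + 2)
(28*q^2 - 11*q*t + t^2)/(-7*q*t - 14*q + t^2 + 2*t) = (-4*q + t)/(t + 2)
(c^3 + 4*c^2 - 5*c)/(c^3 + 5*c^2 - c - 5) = c/(c + 1)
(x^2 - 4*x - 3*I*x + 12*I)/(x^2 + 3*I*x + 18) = (x - 4)/(x + 6*I)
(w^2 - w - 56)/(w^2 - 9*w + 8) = (w + 7)/(w - 1)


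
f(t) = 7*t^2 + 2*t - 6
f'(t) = 14*t + 2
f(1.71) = 17.89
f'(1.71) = 25.94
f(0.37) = -4.30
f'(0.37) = 7.18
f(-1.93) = 16.21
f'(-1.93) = -25.02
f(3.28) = 75.87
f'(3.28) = 47.92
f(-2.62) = 36.81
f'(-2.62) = -34.68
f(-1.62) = 9.13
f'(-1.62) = -20.68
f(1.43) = 11.17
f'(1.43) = 22.02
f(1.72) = 18.15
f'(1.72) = 26.08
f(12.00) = 1026.00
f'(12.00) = 170.00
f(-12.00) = 978.00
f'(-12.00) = -166.00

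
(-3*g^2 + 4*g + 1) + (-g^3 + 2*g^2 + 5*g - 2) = -g^3 - g^2 + 9*g - 1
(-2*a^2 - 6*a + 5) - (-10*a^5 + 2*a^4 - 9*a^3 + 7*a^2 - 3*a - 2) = 10*a^5 - 2*a^4 + 9*a^3 - 9*a^2 - 3*a + 7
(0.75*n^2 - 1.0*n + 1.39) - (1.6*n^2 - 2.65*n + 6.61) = -0.85*n^2 + 1.65*n - 5.22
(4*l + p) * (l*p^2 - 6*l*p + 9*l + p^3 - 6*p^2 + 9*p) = 4*l^2*p^2 - 24*l^2*p + 36*l^2 + 5*l*p^3 - 30*l*p^2 + 45*l*p + p^4 - 6*p^3 + 9*p^2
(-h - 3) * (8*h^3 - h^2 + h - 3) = -8*h^4 - 23*h^3 + 2*h^2 + 9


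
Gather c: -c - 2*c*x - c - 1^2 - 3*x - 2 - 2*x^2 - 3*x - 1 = c*(-2*x - 2) - 2*x^2 - 6*x - 4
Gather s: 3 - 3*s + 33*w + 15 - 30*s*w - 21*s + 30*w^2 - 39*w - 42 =s*(-30*w - 24) + 30*w^2 - 6*w - 24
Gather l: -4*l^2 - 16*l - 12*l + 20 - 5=-4*l^2 - 28*l + 15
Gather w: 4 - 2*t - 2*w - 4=-2*t - 2*w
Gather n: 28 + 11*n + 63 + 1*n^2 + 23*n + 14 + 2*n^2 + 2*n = 3*n^2 + 36*n + 105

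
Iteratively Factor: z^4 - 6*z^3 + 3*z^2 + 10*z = (z)*(z^3 - 6*z^2 + 3*z + 10) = z*(z - 5)*(z^2 - z - 2) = z*(z - 5)*(z + 1)*(z - 2)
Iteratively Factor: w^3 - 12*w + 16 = (w - 2)*(w^2 + 2*w - 8) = (w - 2)*(w + 4)*(w - 2)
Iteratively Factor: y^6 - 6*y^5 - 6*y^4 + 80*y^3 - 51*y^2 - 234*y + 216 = (y - 1)*(y^5 - 5*y^4 - 11*y^3 + 69*y^2 + 18*y - 216) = (y - 3)*(y - 1)*(y^4 - 2*y^3 - 17*y^2 + 18*y + 72) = (y - 3)*(y - 1)*(y + 3)*(y^3 - 5*y^2 - 2*y + 24) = (y - 4)*(y - 3)*(y - 1)*(y + 3)*(y^2 - y - 6) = (y - 4)*(y - 3)*(y - 1)*(y + 2)*(y + 3)*(y - 3)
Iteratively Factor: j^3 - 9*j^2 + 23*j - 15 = (j - 3)*(j^2 - 6*j + 5) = (j - 5)*(j - 3)*(j - 1)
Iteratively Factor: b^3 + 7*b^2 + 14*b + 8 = (b + 1)*(b^2 + 6*b + 8) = (b + 1)*(b + 4)*(b + 2)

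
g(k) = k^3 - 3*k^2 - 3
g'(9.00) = 189.00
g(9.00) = 483.00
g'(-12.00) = 504.00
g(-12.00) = -2163.00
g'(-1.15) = 10.87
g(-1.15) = -8.49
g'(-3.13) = 48.17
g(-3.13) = -63.05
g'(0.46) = -2.13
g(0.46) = -3.54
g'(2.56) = 4.30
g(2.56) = -5.88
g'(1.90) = -0.57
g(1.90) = -6.97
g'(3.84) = 21.20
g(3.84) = 9.39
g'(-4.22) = 78.75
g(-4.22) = -131.58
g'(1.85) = -0.83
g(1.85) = -6.94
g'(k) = 3*k^2 - 6*k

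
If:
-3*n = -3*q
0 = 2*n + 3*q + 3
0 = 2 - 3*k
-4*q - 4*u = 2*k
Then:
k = 2/3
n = -3/5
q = -3/5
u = 4/15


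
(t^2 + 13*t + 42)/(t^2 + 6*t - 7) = (t + 6)/(t - 1)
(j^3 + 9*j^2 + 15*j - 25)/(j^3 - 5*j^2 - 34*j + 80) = (j^2 + 4*j - 5)/(j^2 - 10*j + 16)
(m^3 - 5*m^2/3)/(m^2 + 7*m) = m*(3*m - 5)/(3*(m + 7))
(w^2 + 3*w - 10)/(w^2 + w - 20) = (w - 2)/(w - 4)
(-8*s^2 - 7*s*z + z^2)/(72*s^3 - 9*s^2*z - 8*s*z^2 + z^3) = (s + z)/(-9*s^2 + z^2)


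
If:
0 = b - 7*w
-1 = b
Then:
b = -1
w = -1/7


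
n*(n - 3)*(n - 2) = n^3 - 5*n^2 + 6*n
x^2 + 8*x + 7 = (x + 1)*(x + 7)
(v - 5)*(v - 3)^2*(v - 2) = v^4 - 13*v^3 + 61*v^2 - 123*v + 90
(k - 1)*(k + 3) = k^2 + 2*k - 3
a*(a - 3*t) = a^2 - 3*a*t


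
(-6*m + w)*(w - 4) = -6*m*w + 24*m + w^2 - 4*w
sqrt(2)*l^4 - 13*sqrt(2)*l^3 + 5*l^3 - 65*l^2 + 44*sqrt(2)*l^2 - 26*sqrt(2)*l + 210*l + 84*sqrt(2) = (l - 7)*(l - 6)*(l + 2*sqrt(2))*(sqrt(2)*l + 1)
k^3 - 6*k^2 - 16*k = k*(k - 8)*(k + 2)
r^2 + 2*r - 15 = (r - 3)*(r + 5)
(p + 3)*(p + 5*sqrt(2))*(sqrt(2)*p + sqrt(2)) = sqrt(2)*p^3 + 4*sqrt(2)*p^2 + 10*p^2 + 3*sqrt(2)*p + 40*p + 30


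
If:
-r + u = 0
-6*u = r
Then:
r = 0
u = 0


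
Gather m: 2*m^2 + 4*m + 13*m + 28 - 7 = 2*m^2 + 17*m + 21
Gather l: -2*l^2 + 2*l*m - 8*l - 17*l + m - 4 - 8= -2*l^2 + l*(2*m - 25) + m - 12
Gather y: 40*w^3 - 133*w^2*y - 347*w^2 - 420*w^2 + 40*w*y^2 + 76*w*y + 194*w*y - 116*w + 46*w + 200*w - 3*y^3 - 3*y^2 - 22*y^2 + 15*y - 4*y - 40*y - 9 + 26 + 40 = 40*w^3 - 767*w^2 + 130*w - 3*y^3 + y^2*(40*w - 25) + y*(-133*w^2 + 270*w - 29) + 57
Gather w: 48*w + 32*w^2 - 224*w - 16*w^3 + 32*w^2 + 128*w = -16*w^3 + 64*w^2 - 48*w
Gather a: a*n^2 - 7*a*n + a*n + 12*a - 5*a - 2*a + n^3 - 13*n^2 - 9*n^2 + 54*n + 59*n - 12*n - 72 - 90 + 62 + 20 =a*(n^2 - 6*n + 5) + n^3 - 22*n^2 + 101*n - 80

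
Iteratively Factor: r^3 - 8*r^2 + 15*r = (r)*(r^2 - 8*r + 15) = r*(r - 3)*(r - 5)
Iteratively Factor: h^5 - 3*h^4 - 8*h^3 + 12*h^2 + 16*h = (h - 2)*(h^4 - h^3 - 10*h^2 - 8*h) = h*(h - 2)*(h^3 - h^2 - 10*h - 8) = h*(h - 4)*(h - 2)*(h^2 + 3*h + 2) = h*(h - 4)*(h - 2)*(h + 1)*(h + 2)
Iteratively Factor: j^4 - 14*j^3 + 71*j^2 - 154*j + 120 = (j - 3)*(j^3 - 11*j^2 + 38*j - 40) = (j - 4)*(j - 3)*(j^2 - 7*j + 10) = (j - 4)*(j - 3)*(j - 2)*(j - 5)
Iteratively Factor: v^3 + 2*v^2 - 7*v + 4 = (v - 1)*(v^2 + 3*v - 4) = (v - 1)^2*(v + 4)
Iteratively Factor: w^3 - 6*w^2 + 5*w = (w - 1)*(w^2 - 5*w) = (w - 5)*(w - 1)*(w)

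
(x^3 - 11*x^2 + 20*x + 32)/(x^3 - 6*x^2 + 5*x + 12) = (x - 8)/(x - 3)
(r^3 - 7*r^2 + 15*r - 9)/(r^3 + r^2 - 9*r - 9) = (r^2 - 4*r + 3)/(r^2 + 4*r + 3)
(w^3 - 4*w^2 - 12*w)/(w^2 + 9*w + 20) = w*(w^2 - 4*w - 12)/(w^2 + 9*w + 20)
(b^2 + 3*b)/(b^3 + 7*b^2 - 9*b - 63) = b/(b^2 + 4*b - 21)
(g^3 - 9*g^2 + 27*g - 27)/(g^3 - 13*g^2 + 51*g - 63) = (g - 3)/(g - 7)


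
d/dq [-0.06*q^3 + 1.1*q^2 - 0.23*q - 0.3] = -0.18*q^2 + 2.2*q - 0.23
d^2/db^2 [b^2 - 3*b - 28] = 2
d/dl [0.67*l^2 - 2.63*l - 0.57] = 1.34*l - 2.63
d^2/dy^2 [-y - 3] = 0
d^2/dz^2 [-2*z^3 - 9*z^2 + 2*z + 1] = -12*z - 18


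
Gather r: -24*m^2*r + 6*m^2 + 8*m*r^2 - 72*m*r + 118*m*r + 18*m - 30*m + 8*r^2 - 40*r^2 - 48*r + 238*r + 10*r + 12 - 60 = 6*m^2 - 12*m + r^2*(8*m - 32) + r*(-24*m^2 + 46*m + 200) - 48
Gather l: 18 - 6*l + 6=24 - 6*l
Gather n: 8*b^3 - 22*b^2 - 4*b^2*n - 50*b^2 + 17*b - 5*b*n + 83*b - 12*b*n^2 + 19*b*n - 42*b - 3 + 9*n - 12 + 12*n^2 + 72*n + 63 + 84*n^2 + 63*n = 8*b^3 - 72*b^2 + 58*b + n^2*(96 - 12*b) + n*(-4*b^2 + 14*b + 144) + 48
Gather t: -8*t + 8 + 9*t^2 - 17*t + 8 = 9*t^2 - 25*t + 16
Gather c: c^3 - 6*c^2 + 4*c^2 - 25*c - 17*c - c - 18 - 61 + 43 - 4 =c^3 - 2*c^2 - 43*c - 40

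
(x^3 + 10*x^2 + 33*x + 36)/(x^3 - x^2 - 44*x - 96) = (x + 3)/(x - 8)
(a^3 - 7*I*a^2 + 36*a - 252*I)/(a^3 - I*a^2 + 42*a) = (a - 6*I)/a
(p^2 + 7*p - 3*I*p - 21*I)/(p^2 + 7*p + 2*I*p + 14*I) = (p - 3*I)/(p + 2*I)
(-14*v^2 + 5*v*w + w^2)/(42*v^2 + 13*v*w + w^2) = (-2*v + w)/(6*v + w)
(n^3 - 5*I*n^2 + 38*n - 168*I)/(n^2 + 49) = (n^2 + 2*I*n + 24)/(n + 7*I)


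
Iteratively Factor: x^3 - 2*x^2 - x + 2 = (x - 1)*(x^2 - x - 2) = (x - 1)*(x + 1)*(x - 2)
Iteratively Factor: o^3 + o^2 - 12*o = (o - 3)*(o^2 + 4*o) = (o - 3)*(o + 4)*(o)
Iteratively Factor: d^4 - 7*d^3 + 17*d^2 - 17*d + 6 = (d - 1)*(d^3 - 6*d^2 + 11*d - 6) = (d - 3)*(d - 1)*(d^2 - 3*d + 2) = (d - 3)*(d - 1)^2*(d - 2)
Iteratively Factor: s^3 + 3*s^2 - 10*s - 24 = (s + 4)*(s^2 - s - 6) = (s - 3)*(s + 4)*(s + 2)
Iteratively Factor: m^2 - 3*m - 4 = (m + 1)*(m - 4)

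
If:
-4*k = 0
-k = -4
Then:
No Solution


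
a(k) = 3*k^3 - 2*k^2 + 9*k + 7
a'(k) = 9*k^2 - 4*k + 9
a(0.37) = 10.21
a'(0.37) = 8.75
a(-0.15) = 5.59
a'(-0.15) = 9.80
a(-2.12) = -49.65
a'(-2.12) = 57.93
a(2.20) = 49.06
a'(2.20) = 43.76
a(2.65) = 72.63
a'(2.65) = 61.60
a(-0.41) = 2.77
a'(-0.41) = 12.15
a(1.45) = 24.99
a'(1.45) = 22.12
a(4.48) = 276.93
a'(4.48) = 171.71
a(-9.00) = -2423.00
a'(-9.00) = 774.00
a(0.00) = 7.00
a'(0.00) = 9.00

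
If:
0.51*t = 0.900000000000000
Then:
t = 1.76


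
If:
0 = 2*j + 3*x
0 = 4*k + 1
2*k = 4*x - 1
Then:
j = -3/16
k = -1/4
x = 1/8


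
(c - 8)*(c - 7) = c^2 - 15*c + 56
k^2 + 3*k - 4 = (k - 1)*(k + 4)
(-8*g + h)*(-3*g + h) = 24*g^2 - 11*g*h + h^2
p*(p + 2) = p^2 + 2*p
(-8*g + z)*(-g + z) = 8*g^2 - 9*g*z + z^2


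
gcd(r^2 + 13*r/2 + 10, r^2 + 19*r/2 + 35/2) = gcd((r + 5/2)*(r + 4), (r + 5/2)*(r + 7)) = r + 5/2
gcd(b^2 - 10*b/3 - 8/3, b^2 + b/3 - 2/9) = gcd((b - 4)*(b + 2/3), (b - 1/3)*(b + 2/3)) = b + 2/3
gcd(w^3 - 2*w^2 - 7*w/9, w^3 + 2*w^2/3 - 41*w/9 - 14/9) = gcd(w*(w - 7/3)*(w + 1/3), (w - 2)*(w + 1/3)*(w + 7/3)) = w + 1/3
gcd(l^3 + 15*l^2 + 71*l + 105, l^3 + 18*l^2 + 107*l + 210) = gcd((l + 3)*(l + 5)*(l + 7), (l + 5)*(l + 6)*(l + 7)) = l^2 + 12*l + 35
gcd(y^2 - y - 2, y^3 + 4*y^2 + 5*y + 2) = y + 1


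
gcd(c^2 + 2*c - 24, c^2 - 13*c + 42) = 1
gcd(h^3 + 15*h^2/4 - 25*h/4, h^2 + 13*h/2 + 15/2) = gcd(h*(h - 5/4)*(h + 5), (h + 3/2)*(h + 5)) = h + 5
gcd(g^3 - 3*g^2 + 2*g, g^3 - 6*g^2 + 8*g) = g^2 - 2*g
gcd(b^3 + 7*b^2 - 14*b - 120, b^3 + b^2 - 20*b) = b^2 + b - 20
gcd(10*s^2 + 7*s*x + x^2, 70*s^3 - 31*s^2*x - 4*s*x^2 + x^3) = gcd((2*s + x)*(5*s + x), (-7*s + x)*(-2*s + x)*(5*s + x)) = 5*s + x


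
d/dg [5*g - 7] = 5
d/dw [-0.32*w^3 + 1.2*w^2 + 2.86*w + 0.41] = -0.96*w^2 + 2.4*w + 2.86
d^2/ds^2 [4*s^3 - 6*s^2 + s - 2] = 24*s - 12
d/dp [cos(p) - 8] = -sin(p)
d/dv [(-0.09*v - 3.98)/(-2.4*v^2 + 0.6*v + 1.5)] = (-0.216*v^2 - 19.104*v + 2.253)/(5.76*v^4 - 2.88*v^3 - 6.84*v^2 + 1.8*v + 2.25)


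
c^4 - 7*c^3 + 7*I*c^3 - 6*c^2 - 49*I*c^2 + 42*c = c*(c - 7)*(c + I)*(c + 6*I)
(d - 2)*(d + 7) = d^2 + 5*d - 14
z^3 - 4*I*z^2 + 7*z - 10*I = (z - 5*I)*(z - I)*(z + 2*I)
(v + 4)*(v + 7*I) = v^2 + 4*v + 7*I*v + 28*I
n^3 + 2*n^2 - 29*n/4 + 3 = (n - 3/2)*(n - 1/2)*(n + 4)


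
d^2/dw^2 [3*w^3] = 18*w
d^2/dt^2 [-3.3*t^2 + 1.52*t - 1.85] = -6.60000000000000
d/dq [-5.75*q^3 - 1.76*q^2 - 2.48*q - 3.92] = -17.25*q^2 - 3.52*q - 2.48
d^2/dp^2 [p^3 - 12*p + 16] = 6*p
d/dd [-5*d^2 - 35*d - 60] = -10*d - 35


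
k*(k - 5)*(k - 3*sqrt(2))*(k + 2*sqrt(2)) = k^4 - 5*k^3 - sqrt(2)*k^3 - 12*k^2 + 5*sqrt(2)*k^2 + 60*k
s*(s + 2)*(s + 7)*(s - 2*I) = s^4 + 9*s^3 - 2*I*s^3 + 14*s^2 - 18*I*s^2 - 28*I*s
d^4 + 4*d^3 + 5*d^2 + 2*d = d*(d + 1)^2*(d + 2)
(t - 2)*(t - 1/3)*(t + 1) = t^3 - 4*t^2/3 - 5*t/3 + 2/3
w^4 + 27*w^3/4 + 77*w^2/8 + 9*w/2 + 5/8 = (w + 1/4)*(w + 1/2)*(w + 1)*(w + 5)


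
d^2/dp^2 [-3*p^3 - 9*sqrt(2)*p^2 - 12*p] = -18*p - 18*sqrt(2)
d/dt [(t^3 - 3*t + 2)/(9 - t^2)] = (-t^4 + 24*t^2 + 4*t - 27)/(t^4 - 18*t^2 + 81)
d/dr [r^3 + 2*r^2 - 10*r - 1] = 3*r^2 + 4*r - 10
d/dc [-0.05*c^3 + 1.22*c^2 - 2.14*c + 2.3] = -0.15*c^2 + 2.44*c - 2.14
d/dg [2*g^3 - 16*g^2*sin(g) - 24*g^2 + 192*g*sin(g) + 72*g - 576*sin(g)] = -16*g^2*cos(g) + 6*g^2 - 32*g*sin(g) + 192*g*cos(g) - 48*g + 192*sin(g) - 576*cos(g) + 72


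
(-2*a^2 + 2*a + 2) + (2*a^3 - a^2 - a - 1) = 2*a^3 - 3*a^2 + a + 1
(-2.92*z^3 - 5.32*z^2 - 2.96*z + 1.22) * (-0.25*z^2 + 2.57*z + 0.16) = 0.73*z^5 - 6.1744*z^4 - 13.3996*z^3 - 8.7634*z^2 + 2.6618*z + 0.1952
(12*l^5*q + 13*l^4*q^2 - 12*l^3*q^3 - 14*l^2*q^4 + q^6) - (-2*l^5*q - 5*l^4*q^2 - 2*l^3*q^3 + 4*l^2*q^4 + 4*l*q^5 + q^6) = 14*l^5*q + 18*l^4*q^2 - 10*l^3*q^3 - 18*l^2*q^4 - 4*l*q^5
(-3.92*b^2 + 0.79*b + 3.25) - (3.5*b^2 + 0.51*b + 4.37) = -7.42*b^2 + 0.28*b - 1.12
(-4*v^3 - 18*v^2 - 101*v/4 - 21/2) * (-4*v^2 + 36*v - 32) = 16*v^5 - 72*v^4 - 419*v^3 - 291*v^2 + 430*v + 336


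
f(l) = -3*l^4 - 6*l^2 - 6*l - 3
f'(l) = -12*l^3 - 12*l - 6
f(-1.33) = -15.02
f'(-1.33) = 38.19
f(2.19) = -113.92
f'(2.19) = -158.32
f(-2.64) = -174.70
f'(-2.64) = 246.48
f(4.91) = -1920.71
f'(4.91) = -1485.37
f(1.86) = -70.82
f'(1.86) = -105.54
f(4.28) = -1145.28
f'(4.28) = -998.19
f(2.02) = -89.55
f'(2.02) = -129.15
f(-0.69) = -2.40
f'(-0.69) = 6.22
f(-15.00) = -153138.00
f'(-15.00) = 40674.00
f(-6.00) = -4071.00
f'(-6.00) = 2658.00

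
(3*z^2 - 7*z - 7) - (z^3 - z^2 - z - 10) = -z^3 + 4*z^2 - 6*z + 3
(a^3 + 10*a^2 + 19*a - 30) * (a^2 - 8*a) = a^5 + 2*a^4 - 61*a^3 - 182*a^2 + 240*a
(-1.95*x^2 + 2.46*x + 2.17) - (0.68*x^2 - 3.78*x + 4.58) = -2.63*x^2 + 6.24*x - 2.41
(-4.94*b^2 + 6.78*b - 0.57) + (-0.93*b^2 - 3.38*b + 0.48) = -5.87*b^2 + 3.4*b - 0.09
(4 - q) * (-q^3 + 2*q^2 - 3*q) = q^4 - 6*q^3 + 11*q^2 - 12*q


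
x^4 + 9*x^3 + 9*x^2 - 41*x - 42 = (x - 2)*(x + 1)*(x + 3)*(x + 7)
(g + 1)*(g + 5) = g^2 + 6*g + 5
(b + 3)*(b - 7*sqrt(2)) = b^2 - 7*sqrt(2)*b + 3*b - 21*sqrt(2)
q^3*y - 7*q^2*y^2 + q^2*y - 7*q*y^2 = q*(q - 7*y)*(q*y + y)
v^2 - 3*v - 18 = (v - 6)*(v + 3)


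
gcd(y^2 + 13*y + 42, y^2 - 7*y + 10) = 1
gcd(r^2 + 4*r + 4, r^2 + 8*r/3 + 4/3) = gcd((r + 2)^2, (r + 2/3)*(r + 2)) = r + 2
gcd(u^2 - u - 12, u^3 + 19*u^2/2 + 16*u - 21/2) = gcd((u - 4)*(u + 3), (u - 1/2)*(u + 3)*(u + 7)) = u + 3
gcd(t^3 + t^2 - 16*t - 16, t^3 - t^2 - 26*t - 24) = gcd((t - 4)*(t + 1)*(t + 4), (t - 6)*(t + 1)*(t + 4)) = t^2 + 5*t + 4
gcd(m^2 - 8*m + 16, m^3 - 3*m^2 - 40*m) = 1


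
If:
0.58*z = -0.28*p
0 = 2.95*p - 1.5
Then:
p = 0.51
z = -0.25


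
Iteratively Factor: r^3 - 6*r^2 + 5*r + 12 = (r - 3)*(r^2 - 3*r - 4) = (r - 4)*(r - 3)*(r + 1)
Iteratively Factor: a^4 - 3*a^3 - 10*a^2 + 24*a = (a)*(a^3 - 3*a^2 - 10*a + 24) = a*(a + 3)*(a^2 - 6*a + 8) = a*(a - 4)*(a + 3)*(a - 2)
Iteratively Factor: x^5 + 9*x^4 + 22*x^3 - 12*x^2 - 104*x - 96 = (x + 4)*(x^4 + 5*x^3 + 2*x^2 - 20*x - 24) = (x + 3)*(x + 4)*(x^3 + 2*x^2 - 4*x - 8) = (x + 2)*(x + 3)*(x + 4)*(x^2 - 4) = (x + 2)^2*(x + 3)*(x + 4)*(x - 2)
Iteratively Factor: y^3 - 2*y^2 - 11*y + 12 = (y - 1)*(y^2 - y - 12) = (y - 1)*(y + 3)*(y - 4)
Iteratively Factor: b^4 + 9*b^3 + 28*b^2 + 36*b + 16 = (b + 2)*(b^3 + 7*b^2 + 14*b + 8) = (b + 2)^2*(b^2 + 5*b + 4) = (b + 2)^2*(b + 4)*(b + 1)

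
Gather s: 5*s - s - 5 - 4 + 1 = 4*s - 8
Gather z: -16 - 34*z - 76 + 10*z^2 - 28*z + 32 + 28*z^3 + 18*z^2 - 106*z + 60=28*z^3 + 28*z^2 - 168*z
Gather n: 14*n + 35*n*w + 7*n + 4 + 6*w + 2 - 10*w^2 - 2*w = n*(35*w + 21) - 10*w^2 + 4*w + 6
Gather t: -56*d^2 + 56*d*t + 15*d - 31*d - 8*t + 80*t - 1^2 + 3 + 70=-56*d^2 - 16*d + t*(56*d + 72) + 72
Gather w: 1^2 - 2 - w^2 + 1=-w^2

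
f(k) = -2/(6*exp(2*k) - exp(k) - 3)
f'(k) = -2*(-12*exp(2*k) + exp(k))/(6*exp(2*k) - exp(k) - 3)^2 = (24*exp(k) - 2)*exp(k)/(-6*exp(2*k) + exp(k) + 3)^2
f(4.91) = -0.00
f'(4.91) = 0.00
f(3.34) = -0.00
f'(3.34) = 0.00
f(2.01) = -0.01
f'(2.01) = 0.01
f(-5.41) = 0.67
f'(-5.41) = -0.00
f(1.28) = -0.03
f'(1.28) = 0.06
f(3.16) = -0.00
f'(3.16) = 0.00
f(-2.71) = 0.66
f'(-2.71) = -0.00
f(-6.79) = 0.67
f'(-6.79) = -0.00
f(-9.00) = 0.67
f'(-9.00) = 0.00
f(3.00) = 0.00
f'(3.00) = 0.00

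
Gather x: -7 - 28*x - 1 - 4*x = -32*x - 8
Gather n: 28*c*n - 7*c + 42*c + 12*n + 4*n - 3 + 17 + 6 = 35*c + n*(28*c + 16) + 20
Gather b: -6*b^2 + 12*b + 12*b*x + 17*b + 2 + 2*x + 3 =-6*b^2 + b*(12*x + 29) + 2*x + 5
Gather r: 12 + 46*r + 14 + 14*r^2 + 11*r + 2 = 14*r^2 + 57*r + 28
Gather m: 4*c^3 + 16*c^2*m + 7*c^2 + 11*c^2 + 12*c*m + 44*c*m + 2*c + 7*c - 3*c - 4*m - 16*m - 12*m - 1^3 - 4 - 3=4*c^3 + 18*c^2 + 6*c + m*(16*c^2 + 56*c - 32) - 8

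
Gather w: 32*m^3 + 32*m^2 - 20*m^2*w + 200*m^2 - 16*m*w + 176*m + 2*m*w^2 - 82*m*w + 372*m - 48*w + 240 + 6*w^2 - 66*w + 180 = 32*m^3 + 232*m^2 + 548*m + w^2*(2*m + 6) + w*(-20*m^2 - 98*m - 114) + 420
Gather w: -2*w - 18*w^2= -18*w^2 - 2*w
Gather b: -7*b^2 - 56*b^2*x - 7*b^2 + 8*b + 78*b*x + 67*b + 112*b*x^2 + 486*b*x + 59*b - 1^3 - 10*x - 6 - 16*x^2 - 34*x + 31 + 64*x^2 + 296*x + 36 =b^2*(-56*x - 14) + b*(112*x^2 + 564*x + 134) + 48*x^2 + 252*x + 60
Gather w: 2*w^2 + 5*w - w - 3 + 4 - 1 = 2*w^2 + 4*w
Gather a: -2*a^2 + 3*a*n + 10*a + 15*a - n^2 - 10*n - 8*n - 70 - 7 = -2*a^2 + a*(3*n + 25) - n^2 - 18*n - 77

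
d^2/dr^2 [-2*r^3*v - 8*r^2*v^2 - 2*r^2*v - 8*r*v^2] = 4*v*(-3*r - 4*v - 1)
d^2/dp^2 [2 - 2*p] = 0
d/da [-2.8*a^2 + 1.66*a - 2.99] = 1.66 - 5.6*a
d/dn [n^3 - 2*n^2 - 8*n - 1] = 3*n^2 - 4*n - 8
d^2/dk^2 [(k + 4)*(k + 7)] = 2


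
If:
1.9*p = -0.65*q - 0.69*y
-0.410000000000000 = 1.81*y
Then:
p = 0.0822622855481245 - 0.342105263157895*q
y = -0.23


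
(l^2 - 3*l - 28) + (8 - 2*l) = l^2 - 5*l - 20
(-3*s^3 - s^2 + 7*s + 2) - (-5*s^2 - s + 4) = -3*s^3 + 4*s^2 + 8*s - 2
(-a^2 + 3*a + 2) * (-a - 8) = a^3 + 5*a^2 - 26*a - 16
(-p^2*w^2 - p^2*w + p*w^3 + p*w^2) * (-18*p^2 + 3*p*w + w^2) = 18*p^4*w^2 + 18*p^4*w - 21*p^3*w^3 - 21*p^3*w^2 + 2*p^2*w^4 + 2*p^2*w^3 + p*w^5 + p*w^4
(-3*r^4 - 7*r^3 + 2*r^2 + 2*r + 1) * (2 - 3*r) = 9*r^5 + 15*r^4 - 20*r^3 - 2*r^2 + r + 2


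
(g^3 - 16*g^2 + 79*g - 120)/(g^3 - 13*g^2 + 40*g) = (g - 3)/g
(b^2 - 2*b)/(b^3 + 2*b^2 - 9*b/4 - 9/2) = 4*b*(b - 2)/(4*b^3 + 8*b^2 - 9*b - 18)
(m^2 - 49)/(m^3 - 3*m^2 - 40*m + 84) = (m + 7)/(m^2 + 4*m - 12)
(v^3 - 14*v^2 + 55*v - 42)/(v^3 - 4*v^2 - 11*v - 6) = (v^2 - 8*v + 7)/(v^2 + 2*v + 1)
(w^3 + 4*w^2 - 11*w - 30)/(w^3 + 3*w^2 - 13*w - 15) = (w + 2)/(w + 1)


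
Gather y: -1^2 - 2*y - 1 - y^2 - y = -y^2 - 3*y - 2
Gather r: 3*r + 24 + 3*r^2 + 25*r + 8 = 3*r^2 + 28*r + 32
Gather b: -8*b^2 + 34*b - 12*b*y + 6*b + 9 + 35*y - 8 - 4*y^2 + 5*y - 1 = -8*b^2 + b*(40 - 12*y) - 4*y^2 + 40*y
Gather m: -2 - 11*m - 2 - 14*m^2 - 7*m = -14*m^2 - 18*m - 4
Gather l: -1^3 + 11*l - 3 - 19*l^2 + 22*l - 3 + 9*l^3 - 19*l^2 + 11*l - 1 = 9*l^3 - 38*l^2 + 44*l - 8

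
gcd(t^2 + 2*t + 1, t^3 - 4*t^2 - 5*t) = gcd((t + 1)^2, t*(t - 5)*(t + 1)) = t + 1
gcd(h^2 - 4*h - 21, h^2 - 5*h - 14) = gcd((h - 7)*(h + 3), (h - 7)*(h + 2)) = h - 7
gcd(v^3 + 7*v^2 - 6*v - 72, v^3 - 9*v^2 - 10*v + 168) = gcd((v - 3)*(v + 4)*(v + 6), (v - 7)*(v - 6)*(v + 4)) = v + 4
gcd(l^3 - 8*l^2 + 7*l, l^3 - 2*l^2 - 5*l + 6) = l - 1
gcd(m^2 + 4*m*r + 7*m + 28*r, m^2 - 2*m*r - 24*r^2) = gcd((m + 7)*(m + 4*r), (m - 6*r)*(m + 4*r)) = m + 4*r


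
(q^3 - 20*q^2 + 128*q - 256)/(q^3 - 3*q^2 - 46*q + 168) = (q^2 - 16*q + 64)/(q^2 + q - 42)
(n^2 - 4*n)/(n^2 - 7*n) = (n - 4)/(n - 7)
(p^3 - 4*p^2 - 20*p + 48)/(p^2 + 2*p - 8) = p - 6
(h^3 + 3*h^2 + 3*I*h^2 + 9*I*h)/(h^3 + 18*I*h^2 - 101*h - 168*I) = h*(h + 3)/(h^2 + 15*I*h - 56)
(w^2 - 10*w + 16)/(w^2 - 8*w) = (w - 2)/w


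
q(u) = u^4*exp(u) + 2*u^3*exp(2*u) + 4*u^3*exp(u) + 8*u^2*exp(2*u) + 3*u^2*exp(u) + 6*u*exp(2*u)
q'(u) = u^4*exp(u) + 4*u^3*exp(2*u) + 8*u^3*exp(u) + 22*u^2*exp(2*u) + 15*u^2*exp(u) + 28*u*exp(2*u) + 6*u*exp(u) + 6*exp(2*u)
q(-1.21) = -0.08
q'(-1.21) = 0.55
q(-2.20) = -0.46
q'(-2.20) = -0.16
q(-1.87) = -0.44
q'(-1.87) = 0.28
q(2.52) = 16660.70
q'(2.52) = 46759.18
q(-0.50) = -0.27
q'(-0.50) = -1.22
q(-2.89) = -0.09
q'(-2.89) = -0.82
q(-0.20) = -0.53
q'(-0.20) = 0.29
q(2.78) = 34284.27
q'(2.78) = 94159.77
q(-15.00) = 0.01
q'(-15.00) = 0.01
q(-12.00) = 0.09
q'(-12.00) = 0.06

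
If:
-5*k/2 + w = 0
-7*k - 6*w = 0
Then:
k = 0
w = 0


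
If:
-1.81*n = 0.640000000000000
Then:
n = -0.35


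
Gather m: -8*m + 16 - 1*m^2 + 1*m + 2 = -m^2 - 7*m + 18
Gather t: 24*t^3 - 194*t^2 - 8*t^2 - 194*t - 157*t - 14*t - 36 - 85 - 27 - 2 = 24*t^3 - 202*t^2 - 365*t - 150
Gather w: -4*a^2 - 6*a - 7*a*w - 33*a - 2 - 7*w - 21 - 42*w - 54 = -4*a^2 - 39*a + w*(-7*a - 49) - 77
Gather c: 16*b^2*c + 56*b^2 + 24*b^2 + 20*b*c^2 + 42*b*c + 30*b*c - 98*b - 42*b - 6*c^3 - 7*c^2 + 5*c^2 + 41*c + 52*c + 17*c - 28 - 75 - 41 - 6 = 80*b^2 - 140*b - 6*c^3 + c^2*(20*b - 2) + c*(16*b^2 + 72*b + 110) - 150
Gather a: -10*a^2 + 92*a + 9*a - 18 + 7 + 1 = -10*a^2 + 101*a - 10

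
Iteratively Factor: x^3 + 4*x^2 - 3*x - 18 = (x + 3)*(x^2 + x - 6) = (x + 3)^2*(x - 2)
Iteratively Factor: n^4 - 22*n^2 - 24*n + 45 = (n + 3)*(n^3 - 3*n^2 - 13*n + 15) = (n - 5)*(n + 3)*(n^2 + 2*n - 3) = (n - 5)*(n + 3)^2*(n - 1)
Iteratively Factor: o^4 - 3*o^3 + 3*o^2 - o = (o - 1)*(o^3 - 2*o^2 + o) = (o - 1)^2*(o^2 - o) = o*(o - 1)^2*(o - 1)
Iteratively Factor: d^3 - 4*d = (d - 2)*(d^2 + 2*d) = d*(d - 2)*(d + 2)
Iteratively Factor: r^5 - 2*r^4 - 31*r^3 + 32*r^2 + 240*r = (r)*(r^4 - 2*r^3 - 31*r^2 + 32*r + 240) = r*(r - 4)*(r^3 + 2*r^2 - 23*r - 60) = r*(r - 4)*(r + 3)*(r^2 - r - 20) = r*(r - 4)*(r + 3)*(r + 4)*(r - 5)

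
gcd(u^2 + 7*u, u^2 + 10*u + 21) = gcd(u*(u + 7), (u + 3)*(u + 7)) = u + 7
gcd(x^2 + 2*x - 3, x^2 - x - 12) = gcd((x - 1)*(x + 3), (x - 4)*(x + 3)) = x + 3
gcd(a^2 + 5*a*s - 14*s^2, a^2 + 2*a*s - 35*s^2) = a + 7*s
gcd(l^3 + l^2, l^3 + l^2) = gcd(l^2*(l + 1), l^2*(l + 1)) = l^3 + l^2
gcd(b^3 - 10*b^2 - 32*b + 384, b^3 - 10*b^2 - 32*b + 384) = b^3 - 10*b^2 - 32*b + 384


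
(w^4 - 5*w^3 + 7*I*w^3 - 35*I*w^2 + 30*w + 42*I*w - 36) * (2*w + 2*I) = 2*w^5 - 10*w^4 + 16*I*w^4 - 14*w^3 - 80*I*w^3 + 130*w^2 + 84*I*w^2 - 156*w + 60*I*w - 72*I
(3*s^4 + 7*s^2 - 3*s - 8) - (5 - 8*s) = 3*s^4 + 7*s^2 + 5*s - 13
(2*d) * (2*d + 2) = 4*d^2 + 4*d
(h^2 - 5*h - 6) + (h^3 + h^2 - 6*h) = h^3 + 2*h^2 - 11*h - 6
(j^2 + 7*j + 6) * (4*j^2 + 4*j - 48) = 4*j^4 + 32*j^3 + 4*j^2 - 312*j - 288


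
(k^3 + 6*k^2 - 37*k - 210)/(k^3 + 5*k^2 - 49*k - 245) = (k - 6)/(k - 7)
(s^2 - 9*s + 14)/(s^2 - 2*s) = (s - 7)/s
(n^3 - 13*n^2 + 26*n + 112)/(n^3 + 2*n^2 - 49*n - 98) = (n - 8)/(n + 7)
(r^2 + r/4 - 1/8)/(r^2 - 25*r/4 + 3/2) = (r + 1/2)/(r - 6)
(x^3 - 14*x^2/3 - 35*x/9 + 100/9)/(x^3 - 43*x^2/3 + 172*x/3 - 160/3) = (x + 5/3)/(x - 8)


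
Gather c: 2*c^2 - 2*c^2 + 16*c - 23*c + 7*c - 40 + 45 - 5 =0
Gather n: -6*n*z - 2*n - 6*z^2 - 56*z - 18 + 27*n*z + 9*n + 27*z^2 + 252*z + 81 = n*(21*z + 7) + 21*z^2 + 196*z + 63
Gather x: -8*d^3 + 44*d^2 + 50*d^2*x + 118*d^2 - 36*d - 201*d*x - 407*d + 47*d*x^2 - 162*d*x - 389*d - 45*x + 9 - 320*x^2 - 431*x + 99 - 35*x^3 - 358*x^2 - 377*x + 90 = -8*d^3 + 162*d^2 - 832*d - 35*x^3 + x^2*(47*d - 678) + x*(50*d^2 - 363*d - 853) + 198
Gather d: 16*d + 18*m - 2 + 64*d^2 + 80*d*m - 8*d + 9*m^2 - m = 64*d^2 + d*(80*m + 8) + 9*m^2 + 17*m - 2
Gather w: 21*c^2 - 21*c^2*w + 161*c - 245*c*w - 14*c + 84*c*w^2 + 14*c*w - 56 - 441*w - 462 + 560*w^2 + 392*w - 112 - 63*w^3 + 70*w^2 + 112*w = 21*c^2 + 147*c - 63*w^3 + w^2*(84*c + 630) + w*(-21*c^2 - 231*c + 63) - 630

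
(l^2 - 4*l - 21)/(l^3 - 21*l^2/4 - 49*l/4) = 4*(l + 3)/(l*(4*l + 7))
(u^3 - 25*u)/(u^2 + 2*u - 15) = u*(u - 5)/(u - 3)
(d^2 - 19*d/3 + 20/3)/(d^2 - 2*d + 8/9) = 3*(d - 5)/(3*d - 2)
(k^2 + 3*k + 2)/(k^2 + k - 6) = (k^2 + 3*k + 2)/(k^2 + k - 6)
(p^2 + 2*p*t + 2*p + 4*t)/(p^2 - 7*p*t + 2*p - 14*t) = (p + 2*t)/(p - 7*t)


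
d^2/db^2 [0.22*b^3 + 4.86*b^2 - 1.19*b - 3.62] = 1.32*b + 9.72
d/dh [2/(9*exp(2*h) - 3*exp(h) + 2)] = (6 - 36*exp(h))*exp(h)/(9*exp(2*h) - 3*exp(h) + 2)^2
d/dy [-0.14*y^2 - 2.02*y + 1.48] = -0.28*y - 2.02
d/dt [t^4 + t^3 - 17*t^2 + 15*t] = 4*t^3 + 3*t^2 - 34*t + 15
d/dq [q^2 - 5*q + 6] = 2*q - 5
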